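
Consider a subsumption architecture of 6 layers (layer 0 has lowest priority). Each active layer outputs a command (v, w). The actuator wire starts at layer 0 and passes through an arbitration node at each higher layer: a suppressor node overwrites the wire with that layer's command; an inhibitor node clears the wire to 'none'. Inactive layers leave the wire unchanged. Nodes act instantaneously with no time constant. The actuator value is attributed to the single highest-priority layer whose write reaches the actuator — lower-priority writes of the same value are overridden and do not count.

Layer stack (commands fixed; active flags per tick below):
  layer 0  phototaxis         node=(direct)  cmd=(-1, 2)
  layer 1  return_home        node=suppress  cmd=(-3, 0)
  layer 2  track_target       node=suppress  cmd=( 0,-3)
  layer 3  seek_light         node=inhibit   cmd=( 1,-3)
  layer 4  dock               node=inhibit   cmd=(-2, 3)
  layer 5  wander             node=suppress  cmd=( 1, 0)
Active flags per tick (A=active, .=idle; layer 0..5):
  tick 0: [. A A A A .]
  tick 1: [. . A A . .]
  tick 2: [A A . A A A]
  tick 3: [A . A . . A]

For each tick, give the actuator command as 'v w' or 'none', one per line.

tick 0:
  L0 phototaxis: idle → wire = none
  L1 return_home: active, suppressor → wire = (-3, 0)
  L2 track_target: active, suppressor → wire = (0, -3)
  L3 seek_light: active, inhibitor → wire = none
  L4 dock: active, inhibitor → wire = none
  L5 wander: idle → wire stays none
  actuator = none
tick 1:
  L0 phototaxis: idle → wire = none
  L1 return_home: idle → wire stays none
  L2 track_target: active, suppressor → wire = (0, -3)
  L3 seek_light: active, inhibitor → wire = none
  L4 dock: idle → wire stays none
  L5 wander: idle → wire stays none
  actuator = none
tick 2:
  L0 phototaxis: active, feeds wire = (-1, 2)
  L1 return_home: active, suppressor → wire = (-3, 0)
  L2 track_target: idle → wire stays (-3, 0)
  L3 seek_light: active, inhibitor → wire = none
  L4 dock: active, inhibitor → wire = none
  L5 wander: active, suppressor → wire = (1, 0)
  actuator = (1, 0)
tick 3:
  L0 phototaxis: active, feeds wire = (-1, 2)
  L1 return_home: idle → wire stays (-1, 2)
  L2 track_target: active, suppressor → wire = (0, -3)
  L3 seek_light: idle → wire stays (0, -3)
  L4 dock: idle → wire stays (0, -3)
  L5 wander: active, suppressor → wire = (1, 0)
  actuator = (1, 0)

none
none
1 0
1 0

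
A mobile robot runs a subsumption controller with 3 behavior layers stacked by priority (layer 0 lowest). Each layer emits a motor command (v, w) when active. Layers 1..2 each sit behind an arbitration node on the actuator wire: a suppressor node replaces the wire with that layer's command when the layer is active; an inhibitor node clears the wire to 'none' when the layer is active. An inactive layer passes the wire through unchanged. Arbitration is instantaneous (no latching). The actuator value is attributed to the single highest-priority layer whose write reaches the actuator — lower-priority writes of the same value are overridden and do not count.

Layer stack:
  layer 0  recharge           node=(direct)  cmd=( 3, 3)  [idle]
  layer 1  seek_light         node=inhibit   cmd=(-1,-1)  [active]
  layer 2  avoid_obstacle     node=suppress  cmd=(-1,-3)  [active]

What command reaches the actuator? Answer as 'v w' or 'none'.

-1 -3

[0] recharge off; wire := none
[1] seek_light on (inhibit); wire := none
[2] avoid_obstacle on (suppress); wire := (-1, -3)
output (-1, -3)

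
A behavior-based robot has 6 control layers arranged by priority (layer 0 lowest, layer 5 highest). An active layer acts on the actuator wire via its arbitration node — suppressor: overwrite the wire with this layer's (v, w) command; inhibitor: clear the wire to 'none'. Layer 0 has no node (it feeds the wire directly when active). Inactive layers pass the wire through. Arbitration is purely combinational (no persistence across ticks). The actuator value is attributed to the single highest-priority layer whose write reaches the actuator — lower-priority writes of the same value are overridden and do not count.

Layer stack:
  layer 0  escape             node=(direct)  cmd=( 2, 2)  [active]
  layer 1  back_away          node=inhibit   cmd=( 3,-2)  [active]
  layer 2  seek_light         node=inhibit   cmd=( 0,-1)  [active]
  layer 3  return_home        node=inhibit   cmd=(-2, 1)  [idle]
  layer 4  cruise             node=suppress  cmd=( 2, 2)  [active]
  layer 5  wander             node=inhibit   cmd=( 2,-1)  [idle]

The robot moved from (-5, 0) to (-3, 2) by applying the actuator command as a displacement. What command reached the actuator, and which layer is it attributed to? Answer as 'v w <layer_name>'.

displacement = (-3, 2) − (-5, 0) = (2, 2)
[0] escape on; wire := (2, 2)
[1] back_away on (inhibit); wire := none
[2] seek_light on (inhibit); wire := none
[3] return_home off; pass none
[4] cruise on (suppress); wire := (2, 2)
[5] wander off; pass (2, 2)
output (2, 2) — from layer 4 (cruise)

2 2 cruise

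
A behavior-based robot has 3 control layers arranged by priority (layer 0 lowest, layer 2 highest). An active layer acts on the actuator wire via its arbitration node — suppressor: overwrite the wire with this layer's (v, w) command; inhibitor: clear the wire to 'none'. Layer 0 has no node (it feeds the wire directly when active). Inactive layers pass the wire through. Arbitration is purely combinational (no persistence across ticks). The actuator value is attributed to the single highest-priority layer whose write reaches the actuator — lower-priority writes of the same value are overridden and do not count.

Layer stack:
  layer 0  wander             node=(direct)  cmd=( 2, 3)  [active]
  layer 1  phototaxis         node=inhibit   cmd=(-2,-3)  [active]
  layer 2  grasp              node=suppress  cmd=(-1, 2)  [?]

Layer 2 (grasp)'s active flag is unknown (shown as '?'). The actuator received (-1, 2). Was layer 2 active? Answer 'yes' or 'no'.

yes

If layer 2 is active=yes:
  actuator would be (-1, 2)
If layer 2 is active=no:
  actuator would be none
Observed (-1, 2), so layer 2 was active.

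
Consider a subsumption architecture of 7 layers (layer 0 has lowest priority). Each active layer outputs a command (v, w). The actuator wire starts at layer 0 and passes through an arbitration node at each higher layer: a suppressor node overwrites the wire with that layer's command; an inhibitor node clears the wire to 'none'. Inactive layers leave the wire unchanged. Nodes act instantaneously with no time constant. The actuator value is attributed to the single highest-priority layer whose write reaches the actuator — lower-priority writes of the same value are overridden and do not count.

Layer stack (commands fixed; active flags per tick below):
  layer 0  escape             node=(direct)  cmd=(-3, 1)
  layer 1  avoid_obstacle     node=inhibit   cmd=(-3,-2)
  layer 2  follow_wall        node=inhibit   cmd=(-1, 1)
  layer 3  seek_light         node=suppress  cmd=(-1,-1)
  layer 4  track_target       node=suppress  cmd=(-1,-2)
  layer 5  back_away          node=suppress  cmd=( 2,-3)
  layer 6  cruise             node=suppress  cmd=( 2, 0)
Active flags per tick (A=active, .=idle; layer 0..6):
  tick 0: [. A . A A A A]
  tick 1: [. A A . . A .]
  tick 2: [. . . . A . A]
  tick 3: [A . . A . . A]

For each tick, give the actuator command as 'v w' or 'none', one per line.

tick 0:
  [0] escape off; wire := none
  [1] avoid_obstacle on (inhibit); wire := none
  [2] follow_wall off; pass none
  [3] seek_light on (suppress); wire := (-1, -1)
  [4] track_target on (suppress); wire := (-1, -2)
  [5] back_away on (suppress); wire := (2, -3)
  [6] cruise on (suppress); wire := (2, 0)
  output (2, 0)
tick 1:
  [0] escape off; wire := none
  [1] avoid_obstacle on (inhibit); wire := none
  [2] follow_wall on (inhibit); wire := none
  [3] seek_light off; pass none
  [4] track_target off; pass none
  [5] back_away on (suppress); wire := (2, -3)
  [6] cruise off; pass (2, -3)
  output (2, -3)
tick 2:
  [0] escape off; wire := none
  [1] avoid_obstacle off; pass none
  [2] follow_wall off; pass none
  [3] seek_light off; pass none
  [4] track_target on (suppress); wire := (-1, -2)
  [5] back_away off; pass (-1, -2)
  [6] cruise on (suppress); wire := (2, 0)
  output (2, 0)
tick 3:
  [0] escape on; wire := (-3, 1)
  [1] avoid_obstacle off; pass (-3, 1)
  [2] follow_wall off; pass (-3, 1)
  [3] seek_light on (suppress); wire := (-1, -1)
  [4] track_target off; pass (-1, -1)
  [5] back_away off; pass (-1, -1)
  [6] cruise on (suppress); wire := (2, 0)
  output (2, 0)

2 0
2 -3
2 0
2 0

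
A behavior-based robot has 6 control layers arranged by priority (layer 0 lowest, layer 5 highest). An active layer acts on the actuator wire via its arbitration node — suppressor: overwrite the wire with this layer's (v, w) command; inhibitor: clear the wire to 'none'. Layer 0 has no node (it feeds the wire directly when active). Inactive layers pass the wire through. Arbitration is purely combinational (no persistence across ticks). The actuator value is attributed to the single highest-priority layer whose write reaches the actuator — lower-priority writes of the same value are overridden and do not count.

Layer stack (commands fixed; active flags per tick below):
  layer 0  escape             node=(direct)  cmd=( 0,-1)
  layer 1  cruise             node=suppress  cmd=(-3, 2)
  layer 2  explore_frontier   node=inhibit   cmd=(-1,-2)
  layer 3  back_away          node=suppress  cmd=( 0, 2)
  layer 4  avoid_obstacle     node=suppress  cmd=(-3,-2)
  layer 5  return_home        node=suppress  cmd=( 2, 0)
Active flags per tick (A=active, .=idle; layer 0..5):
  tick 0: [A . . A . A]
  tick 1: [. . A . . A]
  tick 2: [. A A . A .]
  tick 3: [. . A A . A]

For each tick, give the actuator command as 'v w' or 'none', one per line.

tick 0:
  layer 0 (escape) active — direct: (0, -1)
  layer 1 (cruise) idle — unchanged: (0, -1)
  layer 2 (explore_frontier) idle — unchanged: (0, -1)
  layer 3 (back_away) active — suppresses: (0, 2)
  layer 4 (avoid_obstacle) idle — unchanged: (0, 2)
  layer 5 (return_home) active — suppresses: (2, 0)
  → actuator (2, 0)
tick 1:
  layer 0 (escape) idle — none
  layer 1 (cruise) idle — unchanged: none
  layer 2 (explore_frontier) active — inhibits: none
  layer 3 (back_away) idle — unchanged: none
  layer 4 (avoid_obstacle) idle — unchanged: none
  layer 5 (return_home) active — suppresses: (2, 0)
  → actuator (2, 0)
tick 2:
  layer 0 (escape) idle — none
  layer 1 (cruise) active — suppresses: (-3, 2)
  layer 2 (explore_frontier) active — inhibits: none
  layer 3 (back_away) idle — unchanged: none
  layer 4 (avoid_obstacle) active — suppresses: (-3, -2)
  layer 5 (return_home) idle — unchanged: (-3, -2)
  → actuator (-3, -2)
tick 3:
  layer 0 (escape) idle — none
  layer 1 (cruise) idle — unchanged: none
  layer 2 (explore_frontier) active — inhibits: none
  layer 3 (back_away) active — suppresses: (0, 2)
  layer 4 (avoid_obstacle) idle — unchanged: (0, 2)
  layer 5 (return_home) active — suppresses: (2, 0)
  → actuator (2, 0)

2 0
2 0
-3 -2
2 0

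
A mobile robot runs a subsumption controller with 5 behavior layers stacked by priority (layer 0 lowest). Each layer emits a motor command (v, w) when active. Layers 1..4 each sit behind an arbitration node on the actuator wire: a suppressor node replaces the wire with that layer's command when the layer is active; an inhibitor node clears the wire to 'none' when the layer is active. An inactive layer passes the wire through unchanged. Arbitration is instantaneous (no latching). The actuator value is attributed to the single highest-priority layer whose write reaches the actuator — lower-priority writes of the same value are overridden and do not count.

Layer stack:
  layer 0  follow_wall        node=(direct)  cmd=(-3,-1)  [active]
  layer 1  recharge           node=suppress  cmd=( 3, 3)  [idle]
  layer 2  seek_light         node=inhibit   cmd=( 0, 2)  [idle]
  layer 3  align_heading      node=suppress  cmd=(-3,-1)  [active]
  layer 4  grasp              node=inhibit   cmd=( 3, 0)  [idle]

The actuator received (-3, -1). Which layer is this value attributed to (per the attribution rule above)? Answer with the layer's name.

layer 0 (follow_wall) active — direct: (-3, -1)
layer 1 (recharge) idle — unchanged: (-3, -1)
layer 2 (seek_light) idle — unchanged: (-3, -1)
layer 3 (align_heading) active — suppresses: (-3, -1)
layer 4 (grasp) idle — unchanged: (-3, -1)
→ actuator (-3, -1)
last writer: layer 3 = align_heading

align_heading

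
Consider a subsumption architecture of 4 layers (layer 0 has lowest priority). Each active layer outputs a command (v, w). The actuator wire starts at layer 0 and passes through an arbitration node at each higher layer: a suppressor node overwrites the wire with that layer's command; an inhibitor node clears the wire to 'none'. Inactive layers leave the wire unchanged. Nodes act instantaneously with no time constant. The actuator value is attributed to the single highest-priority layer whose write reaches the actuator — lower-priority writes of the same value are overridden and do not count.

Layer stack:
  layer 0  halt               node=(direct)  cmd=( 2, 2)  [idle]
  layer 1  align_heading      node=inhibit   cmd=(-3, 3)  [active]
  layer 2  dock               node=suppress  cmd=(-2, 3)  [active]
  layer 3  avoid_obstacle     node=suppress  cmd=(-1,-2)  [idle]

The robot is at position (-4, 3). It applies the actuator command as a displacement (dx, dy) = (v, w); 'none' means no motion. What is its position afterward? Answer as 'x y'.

-6 6

L0 halt: idle → wire = none
L1 align_heading: active, inhibitor → wire = none
L2 dock: active, suppressor → wire = (-2, 3)
L3 avoid_obstacle: idle → wire stays (-2, 3)
actuator = (-2, 3)
position: (-4, 3) + (-2, 3) = (-6, 6)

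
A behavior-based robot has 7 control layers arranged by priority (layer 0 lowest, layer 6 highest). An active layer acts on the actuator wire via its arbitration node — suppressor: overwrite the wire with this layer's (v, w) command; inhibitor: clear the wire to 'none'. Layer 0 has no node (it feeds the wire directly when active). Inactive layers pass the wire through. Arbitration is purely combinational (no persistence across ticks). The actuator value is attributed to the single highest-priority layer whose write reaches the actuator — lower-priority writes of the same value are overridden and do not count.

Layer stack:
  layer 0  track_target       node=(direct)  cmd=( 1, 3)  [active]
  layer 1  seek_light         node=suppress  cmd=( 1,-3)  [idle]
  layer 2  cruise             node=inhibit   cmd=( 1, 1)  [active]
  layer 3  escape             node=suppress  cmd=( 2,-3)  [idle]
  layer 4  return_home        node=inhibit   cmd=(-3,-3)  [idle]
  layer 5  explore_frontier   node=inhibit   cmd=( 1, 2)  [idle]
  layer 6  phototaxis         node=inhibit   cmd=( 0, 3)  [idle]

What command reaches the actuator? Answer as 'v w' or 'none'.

none

L0 track_target: active, feeds wire = (1, 3)
L1 seek_light: idle → wire stays (1, 3)
L2 cruise: active, inhibitor → wire = none
L3 escape: idle → wire stays none
L4 return_home: idle → wire stays none
L5 explore_frontier: idle → wire stays none
L6 phototaxis: idle → wire stays none
actuator = none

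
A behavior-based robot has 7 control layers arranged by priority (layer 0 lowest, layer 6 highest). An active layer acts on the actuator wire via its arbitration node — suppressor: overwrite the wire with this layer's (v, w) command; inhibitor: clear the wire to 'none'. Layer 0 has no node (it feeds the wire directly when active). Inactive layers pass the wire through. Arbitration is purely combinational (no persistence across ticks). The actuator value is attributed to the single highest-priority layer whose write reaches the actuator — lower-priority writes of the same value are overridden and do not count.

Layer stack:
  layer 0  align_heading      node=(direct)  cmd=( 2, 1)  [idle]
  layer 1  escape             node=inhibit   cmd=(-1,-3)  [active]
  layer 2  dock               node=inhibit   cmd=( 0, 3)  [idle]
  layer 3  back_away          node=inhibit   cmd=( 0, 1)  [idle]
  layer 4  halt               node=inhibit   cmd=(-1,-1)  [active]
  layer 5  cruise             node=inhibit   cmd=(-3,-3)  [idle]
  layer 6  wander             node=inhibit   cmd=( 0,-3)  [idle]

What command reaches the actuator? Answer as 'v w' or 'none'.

layer 0 (align_heading) idle — none
layer 1 (escape) active — inhibits: none
layer 2 (dock) idle — unchanged: none
layer 3 (back_away) idle — unchanged: none
layer 4 (halt) active — inhibits: none
layer 5 (cruise) idle — unchanged: none
layer 6 (wander) idle — unchanged: none
→ actuator none

none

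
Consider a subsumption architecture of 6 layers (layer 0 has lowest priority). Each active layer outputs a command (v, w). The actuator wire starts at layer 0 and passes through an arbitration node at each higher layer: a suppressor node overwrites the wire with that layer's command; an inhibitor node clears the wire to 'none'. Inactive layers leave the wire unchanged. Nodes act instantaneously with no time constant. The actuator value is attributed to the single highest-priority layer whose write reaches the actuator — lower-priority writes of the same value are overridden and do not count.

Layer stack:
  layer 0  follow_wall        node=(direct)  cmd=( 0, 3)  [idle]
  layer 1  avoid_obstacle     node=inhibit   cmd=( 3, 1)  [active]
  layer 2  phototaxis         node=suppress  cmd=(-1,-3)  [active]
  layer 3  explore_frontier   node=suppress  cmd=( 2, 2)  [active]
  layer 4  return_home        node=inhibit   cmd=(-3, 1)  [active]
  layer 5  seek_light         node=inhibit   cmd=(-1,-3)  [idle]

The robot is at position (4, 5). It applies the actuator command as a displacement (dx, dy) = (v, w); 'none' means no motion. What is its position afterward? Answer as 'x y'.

[0] follow_wall off; wire := none
[1] avoid_obstacle on (inhibit); wire := none
[2] phototaxis on (suppress); wire := (-1, -3)
[3] explore_frontier on (suppress); wire := (2, 2)
[4] return_home on (inhibit); wire := none
[5] seek_light off; pass none
output none
position: (4, 5) + none = (4, 5)

4 5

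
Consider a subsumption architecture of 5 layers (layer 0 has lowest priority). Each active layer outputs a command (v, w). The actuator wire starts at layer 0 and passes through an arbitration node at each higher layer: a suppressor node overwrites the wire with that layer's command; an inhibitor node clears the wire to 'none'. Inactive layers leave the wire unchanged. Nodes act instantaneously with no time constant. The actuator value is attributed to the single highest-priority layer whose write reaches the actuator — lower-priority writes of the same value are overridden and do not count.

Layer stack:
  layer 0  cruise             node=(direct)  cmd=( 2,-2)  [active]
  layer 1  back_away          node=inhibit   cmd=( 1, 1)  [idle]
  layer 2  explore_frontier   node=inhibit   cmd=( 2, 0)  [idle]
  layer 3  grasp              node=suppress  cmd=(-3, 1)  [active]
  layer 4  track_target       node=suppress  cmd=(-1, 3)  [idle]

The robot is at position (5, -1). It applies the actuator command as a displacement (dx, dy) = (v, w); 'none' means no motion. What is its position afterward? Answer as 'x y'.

[0] cruise on; wire := (2, -2)
[1] back_away off; pass (2, -2)
[2] explore_frontier off; pass (2, -2)
[3] grasp on (suppress); wire := (-3, 1)
[4] track_target off; pass (-3, 1)
output (-3, 1)
position: (5, -1) + (-3, 1) = (2, 0)

2 0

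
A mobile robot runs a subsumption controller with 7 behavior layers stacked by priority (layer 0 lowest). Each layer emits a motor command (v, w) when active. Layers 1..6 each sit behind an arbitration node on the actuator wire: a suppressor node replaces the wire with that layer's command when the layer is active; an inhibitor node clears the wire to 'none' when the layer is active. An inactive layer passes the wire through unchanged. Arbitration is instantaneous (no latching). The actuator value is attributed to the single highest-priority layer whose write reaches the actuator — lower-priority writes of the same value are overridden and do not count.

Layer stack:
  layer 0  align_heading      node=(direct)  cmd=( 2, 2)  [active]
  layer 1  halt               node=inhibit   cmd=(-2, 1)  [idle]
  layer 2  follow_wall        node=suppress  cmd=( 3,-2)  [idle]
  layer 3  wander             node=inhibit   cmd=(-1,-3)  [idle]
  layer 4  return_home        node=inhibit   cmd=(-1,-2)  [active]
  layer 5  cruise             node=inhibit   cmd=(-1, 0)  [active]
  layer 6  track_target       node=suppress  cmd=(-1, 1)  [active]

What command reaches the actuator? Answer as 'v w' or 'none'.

-1 1

layer 0 (align_heading) active — direct: (2, 2)
layer 1 (halt) idle — unchanged: (2, 2)
layer 2 (follow_wall) idle — unchanged: (2, 2)
layer 3 (wander) idle — unchanged: (2, 2)
layer 4 (return_home) active — inhibits: none
layer 5 (cruise) active — inhibits: none
layer 6 (track_target) active — suppresses: (-1, 1)
→ actuator (-1, 1)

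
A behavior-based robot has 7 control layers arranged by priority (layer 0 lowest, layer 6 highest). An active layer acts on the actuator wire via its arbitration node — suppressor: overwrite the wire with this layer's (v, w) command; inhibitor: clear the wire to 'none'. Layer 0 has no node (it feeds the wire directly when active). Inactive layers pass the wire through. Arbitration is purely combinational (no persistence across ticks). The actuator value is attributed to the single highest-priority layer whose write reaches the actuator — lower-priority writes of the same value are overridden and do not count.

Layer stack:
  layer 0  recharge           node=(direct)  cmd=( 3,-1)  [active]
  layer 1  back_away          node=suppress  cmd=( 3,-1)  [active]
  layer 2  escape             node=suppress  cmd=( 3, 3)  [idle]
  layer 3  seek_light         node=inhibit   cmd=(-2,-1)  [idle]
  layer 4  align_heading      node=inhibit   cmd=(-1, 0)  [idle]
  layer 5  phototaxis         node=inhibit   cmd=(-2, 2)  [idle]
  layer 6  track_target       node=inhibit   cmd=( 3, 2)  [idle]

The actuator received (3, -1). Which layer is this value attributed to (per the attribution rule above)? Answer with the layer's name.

back_away

L0 recharge: active, feeds wire = (3, -1)
L1 back_away: active, suppressor → wire = (3, -1)
L2 escape: idle → wire stays (3, -1)
L3 seek_light: idle → wire stays (3, -1)
L4 align_heading: idle → wire stays (3, -1)
L5 phototaxis: idle → wire stays (3, -1)
L6 track_target: idle → wire stays (3, -1)
actuator = (3, -1)
last writer: layer 1 = back_away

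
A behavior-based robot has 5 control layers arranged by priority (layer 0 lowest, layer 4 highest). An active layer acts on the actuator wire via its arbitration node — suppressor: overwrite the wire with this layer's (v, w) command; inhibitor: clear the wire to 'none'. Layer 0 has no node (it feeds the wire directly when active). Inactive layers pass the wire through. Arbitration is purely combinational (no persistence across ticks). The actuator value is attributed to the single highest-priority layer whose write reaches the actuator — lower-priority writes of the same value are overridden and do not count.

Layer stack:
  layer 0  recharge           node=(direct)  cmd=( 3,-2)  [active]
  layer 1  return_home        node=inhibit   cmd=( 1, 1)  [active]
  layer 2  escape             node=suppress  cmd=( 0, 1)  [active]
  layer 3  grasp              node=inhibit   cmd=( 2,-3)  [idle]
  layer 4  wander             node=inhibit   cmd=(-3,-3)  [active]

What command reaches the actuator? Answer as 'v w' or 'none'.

layer 0 (recharge) active — direct: (3, -2)
layer 1 (return_home) active — inhibits: none
layer 2 (escape) active — suppresses: (0, 1)
layer 3 (grasp) idle — unchanged: (0, 1)
layer 4 (wander) active — inhibits: none
→ actuator none

none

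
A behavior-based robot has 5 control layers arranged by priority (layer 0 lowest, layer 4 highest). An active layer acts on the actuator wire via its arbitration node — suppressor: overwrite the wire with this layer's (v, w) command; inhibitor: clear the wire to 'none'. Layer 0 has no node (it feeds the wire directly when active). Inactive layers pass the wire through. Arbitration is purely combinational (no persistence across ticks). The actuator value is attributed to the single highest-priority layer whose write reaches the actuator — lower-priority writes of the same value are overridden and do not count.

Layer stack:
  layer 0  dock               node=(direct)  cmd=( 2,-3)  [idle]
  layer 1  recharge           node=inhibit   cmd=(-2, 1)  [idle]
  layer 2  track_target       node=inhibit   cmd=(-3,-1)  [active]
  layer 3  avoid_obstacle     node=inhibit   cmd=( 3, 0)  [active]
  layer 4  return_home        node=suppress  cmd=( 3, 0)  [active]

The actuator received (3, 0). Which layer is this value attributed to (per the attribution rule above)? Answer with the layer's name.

return_home

layer 0 (dock) idle — none
layer 1 (recharge) idle — unchanged: none
layer 2 (track_target) active — inhibits: none
layer 3 (avoid_obstacle) active — inhibits: none
layer 4 (return_home) active — suppresses: (3, 0)
→ actuator (3, 0)
last writer: layer 4 = return_home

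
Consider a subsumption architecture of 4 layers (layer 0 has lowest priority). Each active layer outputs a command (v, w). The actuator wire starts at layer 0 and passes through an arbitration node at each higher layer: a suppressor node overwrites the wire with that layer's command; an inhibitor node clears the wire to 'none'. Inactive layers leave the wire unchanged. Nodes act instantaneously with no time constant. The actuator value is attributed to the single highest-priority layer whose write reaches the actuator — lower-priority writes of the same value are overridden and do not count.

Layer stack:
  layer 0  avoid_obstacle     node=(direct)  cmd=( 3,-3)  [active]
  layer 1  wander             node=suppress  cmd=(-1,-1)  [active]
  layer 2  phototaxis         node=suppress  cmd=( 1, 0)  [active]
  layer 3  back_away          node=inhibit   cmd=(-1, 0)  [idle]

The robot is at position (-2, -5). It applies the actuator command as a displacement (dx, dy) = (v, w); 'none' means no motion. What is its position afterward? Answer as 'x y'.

-1 -5

L0 avoid_obstacle: active, feeds wire = (3, -3)
L1 wander: active, suppressor → wire = (-1, -1)
L2 phototaxis: active, suppressor → wire = (1, 0)
L3 back_away: idle → wire stays (1, 0)
actuator = (1, 0)
position: (-2, -5) + (1, 0) = (-1, -5)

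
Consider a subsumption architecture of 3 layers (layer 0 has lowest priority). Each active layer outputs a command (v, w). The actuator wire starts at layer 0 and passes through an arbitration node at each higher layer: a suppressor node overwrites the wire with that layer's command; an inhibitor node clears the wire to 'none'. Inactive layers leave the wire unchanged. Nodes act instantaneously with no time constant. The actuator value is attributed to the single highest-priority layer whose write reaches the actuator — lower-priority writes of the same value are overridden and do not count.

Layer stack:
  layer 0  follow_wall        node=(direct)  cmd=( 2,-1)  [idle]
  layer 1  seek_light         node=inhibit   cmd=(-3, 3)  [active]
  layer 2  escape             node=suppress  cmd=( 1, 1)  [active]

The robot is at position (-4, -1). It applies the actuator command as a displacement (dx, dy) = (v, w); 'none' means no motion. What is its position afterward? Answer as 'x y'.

[0] follow_wall off; wire := none
[1] seek_light on (inhibit); wire := none
[2] escape on (suppress); wire := (1, 1)
output (1, 1)
position: (-4, -1) + (1, 1) = (-3, 0)

-3 0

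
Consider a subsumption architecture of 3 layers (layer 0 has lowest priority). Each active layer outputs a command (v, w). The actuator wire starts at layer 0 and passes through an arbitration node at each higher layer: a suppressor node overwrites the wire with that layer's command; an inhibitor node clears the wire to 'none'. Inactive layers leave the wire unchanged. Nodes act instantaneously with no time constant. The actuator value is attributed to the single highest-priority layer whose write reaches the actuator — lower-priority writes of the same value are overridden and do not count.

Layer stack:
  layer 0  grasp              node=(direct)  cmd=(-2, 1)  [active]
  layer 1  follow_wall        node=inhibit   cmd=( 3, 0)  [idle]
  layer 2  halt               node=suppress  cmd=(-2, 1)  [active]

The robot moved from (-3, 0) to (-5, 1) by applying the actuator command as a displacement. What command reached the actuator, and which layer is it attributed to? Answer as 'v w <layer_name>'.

-2 1 halt

displacement = (-5, 1) − (-3, 0) = (-2, 1)
[0] grasp on; wire := (-2, 1)
[1] follow_wall off; pass (-2, 1)
[2] halt on (suppress); wire := (-2, 1)
output (-2, 1) — from layer 2 (halt)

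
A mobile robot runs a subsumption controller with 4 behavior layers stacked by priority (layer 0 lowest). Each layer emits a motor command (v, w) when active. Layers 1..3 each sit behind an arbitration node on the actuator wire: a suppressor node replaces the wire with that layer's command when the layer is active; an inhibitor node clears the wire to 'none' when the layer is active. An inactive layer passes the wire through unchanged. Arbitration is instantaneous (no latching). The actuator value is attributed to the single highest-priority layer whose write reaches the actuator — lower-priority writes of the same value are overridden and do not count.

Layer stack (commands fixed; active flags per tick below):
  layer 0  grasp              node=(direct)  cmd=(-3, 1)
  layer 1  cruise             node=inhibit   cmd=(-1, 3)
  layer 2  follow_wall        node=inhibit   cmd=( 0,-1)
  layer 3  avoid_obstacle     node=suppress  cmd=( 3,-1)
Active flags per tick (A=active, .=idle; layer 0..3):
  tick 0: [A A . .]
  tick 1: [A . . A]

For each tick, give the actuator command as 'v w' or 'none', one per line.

none
3 -1

tick 0:
  [0] grasp on; wire := (-3, 1)
  [1] cruise on (inhibit); wire := none
  [2] follow_wall off; pass none
  [3] avoid_obstacle off; pass none
  output none
tick 1:
  [0] grasp on; wire := (-3, 1)
  [1] cruise off; pass (-3, 1)
  [2] follow_wall off; pass (-3, 1)
  [3] avoid_obstacle on (suppress); wire := (3, -1)
  output (3, -1)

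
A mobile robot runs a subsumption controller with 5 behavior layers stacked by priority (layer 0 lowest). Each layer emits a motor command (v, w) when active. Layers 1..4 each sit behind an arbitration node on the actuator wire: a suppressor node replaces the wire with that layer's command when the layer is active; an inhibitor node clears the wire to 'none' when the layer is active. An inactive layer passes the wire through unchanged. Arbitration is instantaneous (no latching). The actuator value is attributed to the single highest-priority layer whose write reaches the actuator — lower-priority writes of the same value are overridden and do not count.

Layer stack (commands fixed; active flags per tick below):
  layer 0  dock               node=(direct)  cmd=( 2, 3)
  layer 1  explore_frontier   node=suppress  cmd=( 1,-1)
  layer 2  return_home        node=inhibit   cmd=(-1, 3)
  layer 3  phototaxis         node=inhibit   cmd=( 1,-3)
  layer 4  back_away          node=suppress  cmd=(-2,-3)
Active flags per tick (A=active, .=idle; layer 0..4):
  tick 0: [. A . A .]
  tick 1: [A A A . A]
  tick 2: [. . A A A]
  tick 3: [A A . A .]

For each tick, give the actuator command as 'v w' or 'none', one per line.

none
-2 -3
-2 -3
none

tick 0:
  [0] dock off; wire := none
  [1] explore_frontier on (suppress); wire := (1, -1)
  [2] return_home off; pass (1, -1)
  [3] phototaxis on (inhibit); wire := none
  [4] back_away off; pass none
  output none
tick 1:
  [0] dock on; wire := (2, 3)
  [1] explore_frontier on (suppress); wire := (1, -1)
  [2] return_home on (inhibit); wire := none
  [3] phototaxis off; pass none
  [4] back_away on (suppress); wire := (-2, -3)
  output (-2, -3)
tick 2:
  [0] dock off; wire := none
  [1] explore_frontier off; pass none
  [2] return_home on (inhibit); wire := none
  [3] phototaxis on (inhibit); wire := none
  [4] back_away on (suppress); wire := (-2, -3)
  output (-2, -3)
tick 3:
  [0] dock on; wire := (2, 3)
  [1] explore_frontier on (suppress); wire := (1, -1)
  [2] return_home off; pass (1, -1)
  [3] phototaxis on (inhibit); wire := none
  [4] back_away off; pass none
  output none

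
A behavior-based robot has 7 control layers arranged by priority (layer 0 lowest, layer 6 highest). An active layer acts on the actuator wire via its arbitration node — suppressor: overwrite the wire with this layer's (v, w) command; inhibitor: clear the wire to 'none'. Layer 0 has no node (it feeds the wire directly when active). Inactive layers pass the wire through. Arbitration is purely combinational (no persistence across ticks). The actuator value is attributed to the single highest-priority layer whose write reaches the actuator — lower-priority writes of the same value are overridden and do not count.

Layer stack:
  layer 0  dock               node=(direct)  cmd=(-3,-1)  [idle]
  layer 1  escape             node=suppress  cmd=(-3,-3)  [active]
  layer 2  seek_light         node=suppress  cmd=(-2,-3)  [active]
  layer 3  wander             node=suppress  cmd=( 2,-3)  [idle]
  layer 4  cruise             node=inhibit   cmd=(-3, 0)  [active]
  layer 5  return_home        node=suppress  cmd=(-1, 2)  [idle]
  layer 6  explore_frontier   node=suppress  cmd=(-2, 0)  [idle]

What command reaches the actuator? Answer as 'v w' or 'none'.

layer 0 (dock) idle — none
layer 1 (escape) active — suppresses: (-3, -3)
layer 2 (seek_light) active — suppresses: (-2, -3)
layer 3 (wander) idle — unchanged: (-2, -3)
layer 4 (cruise) active — inhibits: none
layer 5 (return_home) idle — unchanged: none
layer 6 (explore_frontier) idle — unchanged: none
→ actuator none

none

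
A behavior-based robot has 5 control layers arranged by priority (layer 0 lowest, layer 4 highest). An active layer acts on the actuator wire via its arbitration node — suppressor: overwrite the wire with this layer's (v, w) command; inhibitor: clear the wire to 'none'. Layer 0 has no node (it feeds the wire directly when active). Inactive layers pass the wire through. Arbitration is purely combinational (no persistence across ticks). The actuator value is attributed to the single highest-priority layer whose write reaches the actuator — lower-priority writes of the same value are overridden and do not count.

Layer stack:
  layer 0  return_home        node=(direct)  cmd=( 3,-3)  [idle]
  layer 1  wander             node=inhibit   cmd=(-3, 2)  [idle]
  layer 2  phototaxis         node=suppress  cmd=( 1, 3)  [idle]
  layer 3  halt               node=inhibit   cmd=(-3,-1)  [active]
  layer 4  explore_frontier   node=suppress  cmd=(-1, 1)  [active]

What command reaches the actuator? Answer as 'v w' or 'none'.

L0 return_home: idle → wire = none
L1 wander: idle → wire stays none
L2 phototaxis: idle → wire stays none
L3 halt: active, inhibitor → wire = none
L4 explore_frontier: active, suppressor → wire = (-1, 1)
actuator = (-1, 1)

-1 1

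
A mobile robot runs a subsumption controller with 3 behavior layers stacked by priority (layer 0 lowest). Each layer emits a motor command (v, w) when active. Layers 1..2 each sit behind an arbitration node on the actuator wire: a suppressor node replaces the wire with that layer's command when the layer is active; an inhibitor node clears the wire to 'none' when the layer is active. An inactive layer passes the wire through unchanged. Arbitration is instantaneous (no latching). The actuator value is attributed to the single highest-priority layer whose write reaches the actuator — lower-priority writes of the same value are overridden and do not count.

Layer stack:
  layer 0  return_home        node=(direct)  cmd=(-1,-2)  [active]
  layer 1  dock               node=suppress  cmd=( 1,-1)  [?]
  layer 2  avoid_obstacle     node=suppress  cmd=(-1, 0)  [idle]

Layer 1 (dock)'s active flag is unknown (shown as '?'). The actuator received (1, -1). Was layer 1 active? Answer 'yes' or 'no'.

yes

If layer 1 is active=yes:
  actuator would be (1, -1)
If layer 1 is active=no:
  actuator would be (-1, -2)
Observed (1, -1), so layer 1 was active.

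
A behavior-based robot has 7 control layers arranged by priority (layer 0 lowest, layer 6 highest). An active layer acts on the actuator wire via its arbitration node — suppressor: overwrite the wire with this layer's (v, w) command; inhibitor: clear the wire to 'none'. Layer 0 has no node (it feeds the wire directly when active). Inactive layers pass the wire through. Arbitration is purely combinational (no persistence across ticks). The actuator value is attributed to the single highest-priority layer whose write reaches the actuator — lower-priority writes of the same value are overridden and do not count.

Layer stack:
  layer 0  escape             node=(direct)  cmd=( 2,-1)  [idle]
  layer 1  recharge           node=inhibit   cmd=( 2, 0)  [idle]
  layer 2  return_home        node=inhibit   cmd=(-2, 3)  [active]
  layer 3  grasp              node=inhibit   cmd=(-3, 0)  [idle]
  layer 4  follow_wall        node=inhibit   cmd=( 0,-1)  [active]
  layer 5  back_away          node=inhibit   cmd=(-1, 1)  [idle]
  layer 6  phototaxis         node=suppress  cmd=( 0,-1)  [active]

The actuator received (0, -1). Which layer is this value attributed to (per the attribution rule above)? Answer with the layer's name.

phototaxis

L0 escape: idle → wire = none
L1 recharge: idle → wire stays none
L2 return_home: active, inhibitor → wire = none
L3 grasp: idle → wire stays none
L4 follow_wall: active, inhibitor → wire = none
L5 back_away: idle → wire stays none
L6 phototaxis: active, suppressor → wire = (0, -1)
actuator = (0, -1)
last writer: layer 6 = phototaxis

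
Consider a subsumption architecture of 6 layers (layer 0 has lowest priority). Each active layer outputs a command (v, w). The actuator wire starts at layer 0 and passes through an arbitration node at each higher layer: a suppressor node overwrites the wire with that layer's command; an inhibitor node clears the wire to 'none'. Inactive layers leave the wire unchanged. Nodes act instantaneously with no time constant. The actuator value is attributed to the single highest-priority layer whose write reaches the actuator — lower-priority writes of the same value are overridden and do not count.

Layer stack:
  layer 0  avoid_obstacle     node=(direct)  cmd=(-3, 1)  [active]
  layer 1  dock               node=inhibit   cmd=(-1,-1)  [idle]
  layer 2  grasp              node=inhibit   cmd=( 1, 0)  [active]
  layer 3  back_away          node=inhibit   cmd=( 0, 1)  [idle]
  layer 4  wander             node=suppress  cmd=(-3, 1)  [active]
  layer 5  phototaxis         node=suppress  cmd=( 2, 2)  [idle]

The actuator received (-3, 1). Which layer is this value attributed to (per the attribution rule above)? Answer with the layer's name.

wander

[0] avoid_obstacle on; wire := (-3, 1)
[1] dock off; pass (-3, 1)
[2] grasp on (inhibit); wire := none
[3] back_away off; pass none
[4] wander on (suppress); wire := (-3, 1)
[5] phototaxis off; pass (-3, 1)
output (-3, 1)
last writer: layer 4 = wander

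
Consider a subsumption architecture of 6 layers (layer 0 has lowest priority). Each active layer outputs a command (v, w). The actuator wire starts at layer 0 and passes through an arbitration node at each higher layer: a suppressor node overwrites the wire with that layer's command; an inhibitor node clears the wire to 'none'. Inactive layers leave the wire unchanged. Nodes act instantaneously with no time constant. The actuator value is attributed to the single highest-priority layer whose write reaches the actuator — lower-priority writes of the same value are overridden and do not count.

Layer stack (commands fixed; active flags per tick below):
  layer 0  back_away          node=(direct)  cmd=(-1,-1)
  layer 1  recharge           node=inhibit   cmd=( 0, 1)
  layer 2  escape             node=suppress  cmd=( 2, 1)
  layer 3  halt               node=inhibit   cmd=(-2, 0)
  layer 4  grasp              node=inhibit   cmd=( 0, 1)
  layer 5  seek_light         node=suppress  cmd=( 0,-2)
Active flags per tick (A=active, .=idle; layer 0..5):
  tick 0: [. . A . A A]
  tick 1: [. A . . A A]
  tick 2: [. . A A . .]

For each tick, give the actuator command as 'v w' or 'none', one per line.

tick 0:
  layer 0 (back_away) idle — none
  layer 1 (recharge) idle — unchanged: none
  layer 2 (escape) active — suppresses: (2, 1)
  layer 3 (halt) idle — unchanged: (2, 1)
  layer 4 (grasp) active — inhibits: none
  layer 5 (seek_light) active — suppresses: (0, -2)
  → actuator (0, -2)
tick 1:
  layer 0 (back_away) idle — none
  layer 1 (recharge) active — inhibits: none
  layer 2 (escape) idle — unchanged: none
  layer 3 (halt) idle — unchanged: none
  layer 4 (grasp) active — inhibits: none
  layer 5 (seek_light) active — suppresses: (0, -2)
  → actuator (0, -2)
tick 2:
  layer 0 (back_away) idle — none
  layer 1 (recharge) idle — unchanged: none
  layer 2 (escape) active — suppresses: (2, 1)
  layer 3 (halt) active — inhibits: none
  layer 4 (grasp) idle — unchanged: none
  layer 5 (seek_light) idle — unchanged: none
  → actuator none

0 -2
0 -2
none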